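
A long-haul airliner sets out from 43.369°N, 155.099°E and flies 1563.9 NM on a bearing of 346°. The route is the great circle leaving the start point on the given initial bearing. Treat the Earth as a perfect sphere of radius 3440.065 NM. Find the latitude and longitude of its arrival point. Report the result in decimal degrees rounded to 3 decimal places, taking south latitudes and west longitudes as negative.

latitude 67.923°, longitude 138.681°

The arc subtends δ = 1563.9/3440.065 = 0.454614 rad at the centre.
With φ₁ = 43.369° = 0.756932 rad and θ = 346° = 6.038839 rad:
Destination latitude: φ₂ = arcsin( sin φ₁ cos δ + cos φ₁ sin δ cos θ ) = arcsin(0.926678) = 67.923°.
For the longitude increment, Δλ = atan2( sin θ sin δ cos φ₁, cos δ − sin φ₁ sin φ₂ ) = atan2(-0.077225, 0.262086) = -16.418°.
λ₂ = 155.099° + -16.418° = 138.681°.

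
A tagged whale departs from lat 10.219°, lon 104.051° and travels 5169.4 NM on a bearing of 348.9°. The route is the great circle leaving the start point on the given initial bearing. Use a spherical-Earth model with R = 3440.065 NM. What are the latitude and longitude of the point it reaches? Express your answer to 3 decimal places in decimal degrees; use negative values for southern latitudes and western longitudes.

latitude 77.306°, longitude -15.008°

δ = 5169.4/3440.065 = 1.502704 rad (86.0986°).
Converting: φ₁ = 0.178355 rad, θ = 6.089454 rad.
Destination latitude: φ₂ = arcsin( sin φ₁ cos δ + cos φ₁ sin δ cos θ ) = arcsin(0.975559) = 77.306°.
For the longitude increment, Δλ = atan2( sin θ sin δ cos φ₁, cos δ − sin φ₁ sin φ₂ ) = atan2(-0.189029, -0.105035) = -119.059°.
λ₂ = λ₁ + Δλ = -15.008°.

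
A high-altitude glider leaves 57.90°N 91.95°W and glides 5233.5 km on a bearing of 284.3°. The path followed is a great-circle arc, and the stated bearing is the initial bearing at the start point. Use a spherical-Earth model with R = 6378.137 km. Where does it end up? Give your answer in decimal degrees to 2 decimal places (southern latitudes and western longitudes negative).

latitude 42.35°, longitude -165.50°

The arc subtends δ = 5233.5/6378.137 = 0.820537 rad at the centre.
With φ₁ = 57.90° = 1.010546 rad and θ = 284.3° = 4.961971 rad:
Applying the spherical law of cosines for sides, sin φ₂ = sin φ₁ cos δ + cos φ₁ sin δ cos θ = 0.673606, so φ₂ = 42.35°.
Then Δλ = atan2(-0.376680, 0.111202) = -1.283735 rad, from sin θ sin δ cos φ₁ over cos δ − sin φ₁ sin φ₂.
λ₂ = -91.95° + -73.55° = -165.50°.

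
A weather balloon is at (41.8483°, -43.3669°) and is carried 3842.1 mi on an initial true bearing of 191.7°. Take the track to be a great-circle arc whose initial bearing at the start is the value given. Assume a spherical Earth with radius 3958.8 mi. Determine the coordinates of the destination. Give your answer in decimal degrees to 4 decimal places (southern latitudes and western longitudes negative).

latitude -13.0063°, longitude -53.2560°

Central angle δ = d/R = 0.970521 rad.
Start latitude φ₁ = 0.730391 rad; initial bearing θ = 3.345796 rad.
Applying the spherical law of cosines for sides, sin φ₂ = sin φ₁ cos δ + cos φ₁ sin δ cos θ = -0.225058, so φ₂ = -13.0063°.
For the longitude increment, Δλ = atan2( sin θ sin δ cos φ₁, cos δ − sin φ₁ sin φ₂ ) = atan2(-0.124651, 0.715019) = -9.8891°.
λ₂ = λ₁ + Δλ = -53.2560°.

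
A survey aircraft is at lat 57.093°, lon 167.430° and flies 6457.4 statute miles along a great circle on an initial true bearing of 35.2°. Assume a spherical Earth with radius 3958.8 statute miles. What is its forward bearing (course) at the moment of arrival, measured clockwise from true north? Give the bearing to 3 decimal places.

δ = 6457.4/3958.8 = 1.631151 rad (93.4581°).
Converting: φ₁ = 0.996461 rad, θ = 0.614356 rad.
Destination latitude: φ₂ = arcsin( sin φ₁ cos δ + cos φ₁ sin δ cos θ ) = arcsin(0.392488) = 23.109°.
Then Δλ = atan2(0.312592, -0.389832) = 2.465717 rad, from sin θ sin δ cos φ₁ over cos δ − sin φ₁ sin φ₂.
λ₂ = 167.430° + 141.275° = 308.705°, normalized to (−180°, 180°] → -51.295°.
The forward bearing on arrival equals the back-azimuth from the destination plus 180°.
Back-azimuth from P₂ (23.109°, -51.295°) to P₁ (57.093°, 167.430°), with Δλ' = λ₁ − λ₂ = 218.725°: atan2( sin Δλ' cos φ₁ , cos φ₂ sin φ₁ − sin φ₂ cos φ₁ cos Δλ' ) = 340.094°.
Final bearing = (340.094° + 180°) mod 360° = 160.094°.

final bearing 160.094°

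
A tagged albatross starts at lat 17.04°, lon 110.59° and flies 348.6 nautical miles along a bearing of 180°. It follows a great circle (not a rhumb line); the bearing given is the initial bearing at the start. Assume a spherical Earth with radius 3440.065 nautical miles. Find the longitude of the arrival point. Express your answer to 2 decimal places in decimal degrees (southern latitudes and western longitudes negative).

longitude 110.59°

Central angle δ = d/R = 0.101335 rad.
With φ₁ = 17.04° = 0.297404 rad and θ = 180° = 3.141593 rad:
Destination latitude: φ₂ = arcsin( sin φ₁ cos δ + cos φ₁ sin δ cos θ ) = arcsin(0.194815) = 11.23°.
Δλ = atan2( sin θ sin δ cos φ₁ , cos δ − sin φ₁ sin φ₂ ) = atan2(0.000000, 0.937782) = 0.000000 rad = 0.00°.
Hence λ₂ = 110.59° + 0.00° = 110.59°.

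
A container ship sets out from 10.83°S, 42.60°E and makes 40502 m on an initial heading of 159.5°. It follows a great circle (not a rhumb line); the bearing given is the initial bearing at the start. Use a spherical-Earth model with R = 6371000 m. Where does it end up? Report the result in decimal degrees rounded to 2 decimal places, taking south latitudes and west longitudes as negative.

latitude -11.17°, longitude 42.73°

δ = 40502/6371000 = 0.006357 rad (0.3642°).
Start latitude φ₁ = -0.189019 rad; initial bearing θ = 2.783800 rad.
sin φ₂ = sin φ₁ cos δ + cos φ₁ sin δ cos θ = (-0.187896)(0.999980) + (0.982189)(0.006357)(-0.936672) = -0.193740
φ₂ = asin(-0.193740) = -0.194973 rad = -11.17°.
Δλ = atan2( sin θ sin δ cos φ₁ , cos δ − sin φ₁ sin φ₂ ) = atan2(0.002187, 0.963577) = 0.002269 rad = 0.13°.
λ₂ = 42.60° + 0.13° = 42.73°.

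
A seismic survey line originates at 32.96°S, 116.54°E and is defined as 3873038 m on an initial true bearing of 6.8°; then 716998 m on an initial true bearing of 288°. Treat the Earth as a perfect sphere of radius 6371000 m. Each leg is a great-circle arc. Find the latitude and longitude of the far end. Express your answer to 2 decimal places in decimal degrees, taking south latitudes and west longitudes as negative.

latitude 3.66°, longitude 114.28°

Apply the spherical direct solution leg by leg, carrying full precision between legs.
Leg 1: from (-32.96°, 116.54°), δ = 3873038/6371000 = 0.607917 rad, θ = 6.8° → φ = 1.68°, λ = 120.42°.
Leg 2: from (1.68°, 120.42°), δ = 716998/6371000 = 0.112541 rad, θ = 288° → φ = 3.66°, λ = 114.28°.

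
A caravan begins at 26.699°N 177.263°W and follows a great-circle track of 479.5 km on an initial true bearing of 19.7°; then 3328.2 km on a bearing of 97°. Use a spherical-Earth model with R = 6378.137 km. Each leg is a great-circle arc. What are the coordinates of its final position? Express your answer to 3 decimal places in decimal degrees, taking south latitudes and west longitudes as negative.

latitude 23.015°, longitude -143.060°

Apply the spherical direct solution leg by leg, carrying full precision between legs.
Leg 1: from (26.699°, -177.263°), δ = 479.5/6378.137 = 0.075179 rad, θ = 19.7° → φ = 30.744°, λ = -175.575°.
Leg 2: from (30.744°, -175.575°), δ = 3328.2/6378.137 = 0.521814 rad, θ = 97° → φ = 23.015°, λ = -143.060°.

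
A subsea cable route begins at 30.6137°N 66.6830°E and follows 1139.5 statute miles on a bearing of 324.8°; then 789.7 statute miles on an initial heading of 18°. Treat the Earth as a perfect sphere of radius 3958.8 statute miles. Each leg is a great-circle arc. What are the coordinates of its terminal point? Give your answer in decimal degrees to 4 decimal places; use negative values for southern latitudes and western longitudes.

Apply the spherical direct solution leg by leg, carrying full precision between legs.
Leg 1: from (30.6137°, 66.6830°), δ = 1139.5/3958.8 = 0.287840 rad, θ = 324.8° → φ = 43.4670°, λ = 53.6526°.
Leg 2: from (43.4670°, 53.6526°), δ = 789.7/3958.8 = 0.199480 rad, θ = 18° → φ = 54.2010°, λ = 59.6616°.

latitude 54.2010°, longitude 59.6616°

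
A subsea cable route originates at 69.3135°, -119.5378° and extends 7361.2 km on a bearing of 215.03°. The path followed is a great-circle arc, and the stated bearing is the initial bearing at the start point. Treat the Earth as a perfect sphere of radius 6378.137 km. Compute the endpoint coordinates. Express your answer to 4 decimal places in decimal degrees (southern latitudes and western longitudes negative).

δ = 7361.2/6378.137 = 1.154130 rad (66.1268°).
Start latitude φ₁ = 1.209749 rad; initial bearing θ = 3.752981 rad.
sin φ₂ = sin φ₁ cos δ + cos φ₁ sin δ cos θ = (0.935527)(0.404714) + (0.353254)(0.914443)(-0.818852) = 0.114107
φ₂ = asin(0.114107) = 0.114356 rad = 6.5521°.
For the longitude increment, Δλ = atan2( sin θ sin δ cos φ₁, cos δ − sin φ₁ sin φ₂ ) = atan2(-0.185422, 0.297964) = -31.8938°.
λ₂ = λ₁ + Δλ = -151.4316°.

latitude 6.5521°, longitude -151.4316°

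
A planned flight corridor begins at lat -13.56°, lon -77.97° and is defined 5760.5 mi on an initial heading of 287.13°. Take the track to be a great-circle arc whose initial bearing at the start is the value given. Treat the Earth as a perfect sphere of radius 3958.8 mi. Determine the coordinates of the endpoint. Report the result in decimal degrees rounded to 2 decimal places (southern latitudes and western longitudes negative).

latitude 14.91°, longitude -157.19°

The arc subtends δ = 5760.5/3958.8 = 1.455113 rad at the centre.
Converting: φ₁ = -0.236667 rad, θ = 5.011364 rad.
Destination latitude: φ₂ = arcsin( sin φ₁ cos δ + cos φ₁ sin δ cos θ ) = arcsin(0.257353) = 14.91°.
Δλ = atan2( sin θ sin δ cos φ₁ , cos δ − sin φ₁ sin φ₂ ) = atan2(-0.922791, 0.175766) = -1.382579 rad = -79.22°.
Hence λ₂ = -77.97° + -79.22° = -157.19°.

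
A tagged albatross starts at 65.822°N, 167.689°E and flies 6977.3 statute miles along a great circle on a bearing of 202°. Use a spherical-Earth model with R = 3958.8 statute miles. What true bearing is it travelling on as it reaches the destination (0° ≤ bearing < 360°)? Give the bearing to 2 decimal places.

Central angle δ = d/R = 1.762479 rad.
Converting: φ₁ = 1.148811 rad, θ = 3.525565 rad.
sin φ₂ = sin φ₁ cos δ + cos φ₁ sin δ cos θ = (0.912277)(-0.190511) + (0.409573)(0.981685)(-0.927184) = -0.546593
φ₂ = asin(-0.546593) = -0.578290 rad = -33.134°.
Δλ = atan2( sin θ sin δ cos φ₁ , cos δ − sin φ₁ sin φ₂ ) = atan2(-0.150619, 0.308134) = -0.454655 rad = -26.050°.
Hence λ₂ = 167.689° + -26.050° = 141.639°.
The forward bearing on arrival equals the back-azimuth from the destination plus 180°.
Back-azimuth from P₂ (-33.13°, 141.64°) to P₁ (65.82°, 167.69°), with Δλ' = λ₁ − λ₂ = 26.05°: atan2( sin Δλ' cos φ₁ , cos φ₂ sin φ₁ − sin φ₂ cos φ₁ cos Δλ' ) = 10.56°.
Final bearing = (10.56° + 180°) mod 360° = 190.56°.

final bearing 190.56°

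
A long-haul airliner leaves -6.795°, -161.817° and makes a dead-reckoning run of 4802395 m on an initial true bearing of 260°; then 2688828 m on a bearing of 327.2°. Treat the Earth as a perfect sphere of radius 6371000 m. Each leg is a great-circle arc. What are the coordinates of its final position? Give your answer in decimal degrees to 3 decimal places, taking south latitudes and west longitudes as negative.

latitude 8.668°, longitude 141.698°

Apply the spherical direct solution leg by leg, carrying full precision between legs.
Leg 1: from (-6.795°, -161.817°), δ = 4802395/6371000 = 0.753790 rad, θ = 260° → φ = -11.787°, λ = 154.669°.
Leg 2: from (-11.787°, 154.669°), δ = 2688828/6371000 = 0.422042 rad, θ = 327.2° → φ = 8.668°, λ = 141.698°.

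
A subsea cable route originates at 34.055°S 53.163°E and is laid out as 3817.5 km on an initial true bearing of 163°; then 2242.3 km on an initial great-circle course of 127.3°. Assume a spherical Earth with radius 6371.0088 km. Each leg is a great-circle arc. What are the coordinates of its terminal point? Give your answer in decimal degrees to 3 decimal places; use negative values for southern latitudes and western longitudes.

latitude -70.133°, longitude 130.298°

Apply the spherical direct solution leg by leg, carrying full precision between legs.
Leg 1: from (-34.055°, 53.163°), δ = 3817.5/6371.0088 = 0.599199 rad, θ = 163° → φ = -65.405°, λ = 76.503°.
Leg 2: from (-65.405°, 76.503°), δ = 2242.3/6371.0088 = 0.351954 rad, θ = 127.3° → φ = -70.133°, λ = 130.298°.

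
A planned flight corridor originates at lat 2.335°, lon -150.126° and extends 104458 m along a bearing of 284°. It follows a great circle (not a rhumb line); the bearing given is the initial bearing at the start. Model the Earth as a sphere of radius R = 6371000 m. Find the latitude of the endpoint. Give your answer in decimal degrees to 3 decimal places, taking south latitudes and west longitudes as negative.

latitude 2.562°

δ = 104458/6371000 = 0.016396 rad (0.9394°).
With φ₁ = 2.335° = 0.040753 rad and θ = 284° = 4.956735 rad:
sin φ₂ = sin φ₁ cos δ + cos φ₁ sin δ cos θ = (0.040742)(0.999866) + (0.999170)(0.016395)(0.241922) = 0.044700
φ₂ = asin(0.044700) = 0.044715 rad = 2.562°.
Δλ = atan2( sin θ sin δ cos φ₁ , cos δ − sin φ₁ sin φ₂ ) = atan2(-0.015895, 0.998044) = -0.015925 rad = -0.912°.
Hence λ₂ = -150.126° + -0.912° = -151.038°.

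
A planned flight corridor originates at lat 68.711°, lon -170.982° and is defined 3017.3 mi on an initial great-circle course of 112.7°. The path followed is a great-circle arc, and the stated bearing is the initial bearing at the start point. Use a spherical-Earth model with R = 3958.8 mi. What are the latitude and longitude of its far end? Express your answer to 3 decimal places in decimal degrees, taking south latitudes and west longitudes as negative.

latitude 35.256°, longitude -119.713°

Central angle δ = d/R = 0.762175 rad.
With φ₁ = 68.711° = 1.199233 rad and θ = 112.7° = 1.966986 rad:
Destination latitude: φ₂ = arcsin( sin φ₁ cos δ + cos φ₁ sin δ cos θ ) = arcsin(0.577229) = 35.256°.
Then Δλ = atan2(0.231281, 0.185496) = 0.894813 rad, from sin θ sin δ cos φ₁ over cos δ − sin φ₁ sin φ₂.
Hence λ₂ = -170.982° + 51.269° = -119.713°.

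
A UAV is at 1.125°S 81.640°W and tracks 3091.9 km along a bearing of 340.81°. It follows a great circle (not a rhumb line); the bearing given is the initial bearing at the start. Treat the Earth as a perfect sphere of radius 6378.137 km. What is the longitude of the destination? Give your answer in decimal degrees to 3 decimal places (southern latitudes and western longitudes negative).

longitude -91.370°

The arc subtends δ = 3091.9/6378.137 = 0.484765 rad at the centre.
Converting: φ₁ = -0.019635 rad, θ = 5.948257 rad.
Applying the spherical law of cosines for sides, sin φ₂ = sin φ₁ cos δ + cos φ₁ sin δ cos θ = 0.422650, so φ₂ = 25.002°.
Δλ = atan2( sin θ sin δ cos φ₁ , cos δ − sin φ₁ sin φ₂ ) = atan2(-0.153146, 0.893082) = -0.169828 rad = -9.730°.
Hence λ₂ = -81.640° + -9.730° = -91.370°.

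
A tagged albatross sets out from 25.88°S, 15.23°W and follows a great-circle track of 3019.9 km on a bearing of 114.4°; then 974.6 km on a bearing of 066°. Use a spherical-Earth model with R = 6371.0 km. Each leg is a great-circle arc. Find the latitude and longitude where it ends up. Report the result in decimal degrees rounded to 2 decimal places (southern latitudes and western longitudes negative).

latitude -30.00°, longitude 24.08°

Apply the spherical direct solution leg by leg, carrying full precision between legs.
Leg 1: from (-25.88°, -15.23°), δ = 3019.9/6371 = 0.474007 rad, θ = 114.4° → φ = -33.92°, λ = 14.83°.
Leg 2: from (-33.92°, 14.83°), δ = 974.6/6371 = 0.152974 rad, θ = 66° → φ = -30.00°, λ = 24.08°.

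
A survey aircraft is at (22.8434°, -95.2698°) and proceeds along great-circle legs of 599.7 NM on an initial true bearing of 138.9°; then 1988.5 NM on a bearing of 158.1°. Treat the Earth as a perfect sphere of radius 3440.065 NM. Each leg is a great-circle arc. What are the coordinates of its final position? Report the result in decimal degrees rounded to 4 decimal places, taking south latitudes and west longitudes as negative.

Apply the spherical direct solution leg by leg, carrying full precision between legs.
Leg 1: from (22.8434°, -95.2698°), δ = 599.7/3440.065 = 0.174328 rad, θ = 138.9° → φ = 15.1815°, λ = -88.4849°.
Leg 2: from (15.1815°, -88.4849°), δ = 1988.5/3440.065 = 0.578041 rad, θ = 158.1° → φ = -15.6602°, λ = -76.2657°.

latitude -15.6602°, longitude -76.2657°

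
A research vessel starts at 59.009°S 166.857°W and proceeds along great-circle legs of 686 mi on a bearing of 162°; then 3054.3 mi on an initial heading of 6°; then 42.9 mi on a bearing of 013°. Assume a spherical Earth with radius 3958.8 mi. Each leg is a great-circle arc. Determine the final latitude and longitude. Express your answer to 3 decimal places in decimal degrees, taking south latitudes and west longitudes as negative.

Apply the spherical direct solution leg by leg, carrying full precision between legs.
Leg 1: from (-59.009°, -166.857°), δ = 686/3958.8 = 0.173285 rad, θ = 162° → φ = -68.255°, λ = -158.588°.
Leg 2: from (-68.255°, -158.588°), δ = 3054.3/3958.8 = 0.771522 rad, θ = 6° → φ = -24.139°, λ = -154.007°.
Leg 3: from (-24.139°, -154.007°), δ = 42.9/3958.8 = 0.010837 rad, θ = 13° → φ = -23.534°, λ = -153.855°.

latitude -23.534°, longitude -153.855°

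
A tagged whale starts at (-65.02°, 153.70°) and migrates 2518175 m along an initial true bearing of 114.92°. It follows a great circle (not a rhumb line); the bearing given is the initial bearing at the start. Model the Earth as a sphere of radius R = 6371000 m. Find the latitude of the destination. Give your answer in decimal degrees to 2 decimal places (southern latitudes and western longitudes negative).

latitude -64.83°

δ = 2518175/6371000 = 0.395256 rad (22.6465°).
Start latitude φ₁ = -1.134813 rad; initial bearing θ = 2.005732 rad.
Destination latitude: φ₂ = arcsin( sin φ₁ cos δ + cos φ₁ sin δ cos θ ) = arcsin(-0.905080) = -64.83°.
Then Δλ = atan2(0.147466, 0.102484) = 0.963457 rad, from sin θ sin δ cos φ₁ over cos δ − sin φ₁ sin φ₂.
λ₂ = 153.70° + 55.20° = 208.90°, normalized to (−180°, 180°] → -151.10°.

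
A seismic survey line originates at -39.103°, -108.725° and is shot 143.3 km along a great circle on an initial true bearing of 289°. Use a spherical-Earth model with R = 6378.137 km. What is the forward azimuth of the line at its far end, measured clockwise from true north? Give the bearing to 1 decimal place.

Central angle δ = d/R = 0.022467 rad.
With φ₁ = -39.103° = -0.682476 rad and θ = 289° = 5.044002 rad:
sin φ₂ = sin φ₁ cos δ + cos φ₁ sin δ cos θ = (-0.630716)(0.999748) + (0.776013)(0.022465)(0.325568) = -0.624881
φ₂ = asin(-0.624881) = -0.674980 rad = -38.673°.
Then Δλ = atan2(-0.016484, 0.605625) = -0.027211 rad, from sin θ sin δ cos φ₁ over cos δ − sin φ₁ sin φ₂.
Hence λ₂ = -108.725° + -1.559° = -110.284°.
The forward bearing on arrival equals the back-azimuth from the destination plus 180°.
Back-azimuth from P₂ (-38.7°, -110.3°) to P₁ (-39.1°, -108.7°), with Δλ' = λ₁ − λ₂ = 1.6°: atan2( sin Δλ' cos φ₁ , cos φ₂ sin φ₁ − sin φ₂ cos φ₁ cos Δλ' ) = 110.0°.
Final bearing = (110.0° + 180°) mod 360° = 290.0°.

final bearing 290.0°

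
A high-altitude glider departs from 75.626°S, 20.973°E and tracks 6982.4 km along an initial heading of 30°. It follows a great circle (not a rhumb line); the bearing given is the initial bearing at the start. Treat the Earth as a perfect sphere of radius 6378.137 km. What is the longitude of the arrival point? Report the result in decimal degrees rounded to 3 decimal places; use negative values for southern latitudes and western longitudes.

The arc subtends δ = 6982.4/6378.137 = 1.094740 rad at the centre.
Start latitude φ₁ = -1.319923 rad; initial bearing θ = 0.523599 rad.
Destination latitude: φ₂ = arcsin( sin φ₁ cos δ + cos φ₁ sin δ cos θ ) = arcsin(-0.252846) = -14.646°.
Then Δλ = atan2(0.110324, 0.213347) = 0.477240 rad, from sin θ sin δ cos φ₁ over cos δ − sin φ₁ sin φ₂.
Hence λ₂ = 20.973° + 27.344° = 48.317°.

longitude 48.317°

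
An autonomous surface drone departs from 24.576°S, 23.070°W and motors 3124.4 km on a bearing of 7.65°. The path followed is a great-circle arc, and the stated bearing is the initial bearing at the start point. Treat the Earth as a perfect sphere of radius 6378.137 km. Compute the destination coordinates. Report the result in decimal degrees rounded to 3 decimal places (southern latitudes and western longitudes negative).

latitude 3.272°, longitude -19.473°

The arc subtends δ = 3124.4/6378.137 = 0.489861 rad at the centre.
Start latitude φ₁ = -0.428932 rad; initial bearing θ = 0.133518 rad.
Applying the spherical law of cosines for sides, sin φ₂ = sin φ₁ cos δ + cos φ₁ sin δ cos θ = 0.057083, so φ₂ = 3.272°.
Then Δλ = atan2(0.056960, 0.906139) = 0.062778 rad, from sin θ sin δ cos φ₁ over cos δ − sin φ₁ sin φ₂.
Hence λ₂ = -23.070° + 3.597° = -19.473°.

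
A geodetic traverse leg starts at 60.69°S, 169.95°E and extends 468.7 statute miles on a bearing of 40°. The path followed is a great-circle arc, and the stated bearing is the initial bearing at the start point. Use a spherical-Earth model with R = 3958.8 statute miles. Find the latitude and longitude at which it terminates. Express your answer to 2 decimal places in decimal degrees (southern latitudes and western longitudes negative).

The arc subtends δ = 468.7/3958.8 = 0.118394 rad at the centre.
Converting: φ₁ = -1.059240 rad, θ = 0.698132 rad.
Destination latitude: φ₂ = arcsin( sin φ₁ cos δ + cos φ₁ sin δ cos θ ) = arcsin(-0.821585) = -55.24°.
For the longitude increment, Δλ = atan2( sin θ sin δ cos φ₁, cos δ − sin φ₁ sin φ₂ ) = atan2(0.037168, 0.276591) = 7.65°.
λ₂ = λ₁ + Δλ = 177.60°.

latitude -55.24°, longitude 177.60°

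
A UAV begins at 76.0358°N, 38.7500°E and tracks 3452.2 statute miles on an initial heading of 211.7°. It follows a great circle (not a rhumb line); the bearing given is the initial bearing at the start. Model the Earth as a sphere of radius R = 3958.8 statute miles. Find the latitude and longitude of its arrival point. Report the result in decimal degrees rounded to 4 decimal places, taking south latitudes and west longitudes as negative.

Angular distance δ = d/R = 3452.2 / 3958.8 = 0.872032 rad.
With φ₁ = 76.0358° = 1.327075 rad and θ = 211.7° = 3.694862 rad:
sin φ₂ = sin φ₁ cos δ + cos φ₁ sin δ cos θ = (0.970447)(0.643272) + (0.241316)(0.765638)(-0.850811) = 0.467065
φ₂ = asin(0.467065) = 0.485969 rad = 27.8440°.
Δλ = atan2( sin θ sin δ cos φ₁ , cos δ − sin φ₁ sin φ₂ ) = atan2(-0.097086, 0.190010) = -0.472372 rad = -27.0649°.
λ₂ = 38.7500° + -27.0649° = 11.6851°.

latitude 27.8440°, longitude 11.6851°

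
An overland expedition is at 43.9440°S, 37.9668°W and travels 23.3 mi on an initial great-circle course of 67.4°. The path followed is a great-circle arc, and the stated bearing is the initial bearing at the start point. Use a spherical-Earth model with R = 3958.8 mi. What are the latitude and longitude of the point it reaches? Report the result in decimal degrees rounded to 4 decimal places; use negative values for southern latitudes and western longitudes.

Central angle δ = d/R = 0.005886 rad.
With φ₁ = -43.9440° = -0.766967 rad and θ = 67.4° = 1.176352 rad:
Applying the spherical law of cosines for sides, sin φ₂ = sin φ₁ cos δ + cos φ₁ sin δ cos θ = -0.692314, so φ₂ = -43.8136°.
Then Δλ = atan2(0.003912, 0.519548) = 0.007530 rad, from sin θ sin δ cos φ₁ over cos δ − sin φ₁ sin φ₂.
λ₂ = -37.9668° + 0.4314° = -37.5354°.

latitude -43.8136°, longitude -37.5354°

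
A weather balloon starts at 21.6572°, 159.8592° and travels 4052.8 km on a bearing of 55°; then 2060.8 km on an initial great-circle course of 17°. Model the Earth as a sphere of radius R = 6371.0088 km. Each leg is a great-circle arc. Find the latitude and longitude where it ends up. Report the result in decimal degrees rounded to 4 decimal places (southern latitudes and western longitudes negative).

latitude 55.2625°, longitude -152.7089°

Apply the spherical direct solution leg by leg, carrying full precision between legs.
Leg 1: from (21.6572°, 159.8592°), δ = 4052.8/6371.0088 = 0.636132 rad, θ = 55° → φ = 37.8478°, λ = -162.0951°.
Leg 2: from (37.8478°, -162.0951°), δ = 2060.8/6371.0088 = 0.323465 rad, θ = 17° → φ = 55.2625°, λ = -152.7089°.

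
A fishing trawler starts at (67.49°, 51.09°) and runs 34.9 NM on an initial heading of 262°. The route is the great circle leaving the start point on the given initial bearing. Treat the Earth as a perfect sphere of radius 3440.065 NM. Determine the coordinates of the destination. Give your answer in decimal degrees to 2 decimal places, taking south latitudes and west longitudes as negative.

δ = 34.9/3440.065 = 0.010145 rad (0.5813°).
Converting: φ₁ = 1.177923 rad, θ = 4.572763 rad.
sin φ₂ = sin φ₁ cos δ + cos φ₁ sin δ cos θ = (0.923813)(0.999949) + (0.382845)(0.010145)(-0.139173) = 0.923225
φ₂ = asin(0.923225) = 1.176389 rad = 67.40°.
Δλ = atan2( sin θ sin δ cos φ₁ , cos δ − sin φ₁ sin φ₂ ) = atan2(-0.003846, 0.147062) = -0.026147 rad = -1.50°.
Hence λ₂ = 51.09° + -1.50° = 49.59°.

latitude 67.40°, longitude 49.59°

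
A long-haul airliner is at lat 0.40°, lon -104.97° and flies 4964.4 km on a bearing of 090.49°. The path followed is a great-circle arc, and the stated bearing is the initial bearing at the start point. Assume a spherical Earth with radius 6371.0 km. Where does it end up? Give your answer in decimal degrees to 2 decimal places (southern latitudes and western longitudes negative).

Angular distance δ = d/R = 4964.4 / 6371 = 0.779218 rad.
Converting: φ₁ = 0.006981 rad, θ = 1.579348 rad.
sin φ₂ = sin φ₁ cos δ + cos φ₁ sin δ cos θ = (0.006981)(0.711463) + (0.999976)(0.702724)(-0.008552) = -0.001043
φ₂ = asin(-0.001043) = -0.001043 rad = -0.06°.
For the longitude increment, Δλ = atan2( sin θ sin δ cos φ₁, cos δ − sin φ₁ sin φ₂ ) = atan2(0.702681, 0.711470) = 44.64°.
λ₂ = -104.97° + 44.64° = -60.33°.

latitude -0.06°, longitude -60.33°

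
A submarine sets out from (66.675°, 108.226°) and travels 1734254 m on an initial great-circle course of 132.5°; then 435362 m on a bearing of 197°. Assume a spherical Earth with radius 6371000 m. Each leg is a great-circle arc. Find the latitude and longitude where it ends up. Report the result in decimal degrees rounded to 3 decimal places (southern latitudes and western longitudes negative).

latitude 50.586°, longitude 126.305°

Apply the spherical direct solution leg by leg, carrying full precision between legs.
Leg 1: from (66.675°, 108.226°), δ = 1734254/6371000 = 0.272211 rad, θ = 132.5° → φ = 54.345°, λ = 128.107°.
Leg 2: from (54.345°, 128.107°), δ = 435362/6371000 = 0.068335 rad, θ = 197° → φ = 50.586°, λ = 126.305°.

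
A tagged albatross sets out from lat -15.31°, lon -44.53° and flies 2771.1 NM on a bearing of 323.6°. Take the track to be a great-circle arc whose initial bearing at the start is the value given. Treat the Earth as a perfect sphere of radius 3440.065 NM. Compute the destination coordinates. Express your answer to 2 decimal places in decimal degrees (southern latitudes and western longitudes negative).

latitude 22.15°, longitude -72.05°

Central angle δ = d/R = 0.805537 rad.
Start latitude φ₁ = -0.267210 rad; initial bearing θ = 5.647885 rad.
Destination latitude: φ₂ = arcsin( sin φ₁ cos δ + cos φ₁ sin δ cos θ ) = arcsin(0.376983) = 22.15°.
Then Δλ = atan2(-0.412787, 0.792263) = -0.480324 rad, from sin θ sin δ cos φ₁ over cos δ − sin φ₁ sin φ₂.
λ₂ = -44.53° + -27.52° = -72.05°.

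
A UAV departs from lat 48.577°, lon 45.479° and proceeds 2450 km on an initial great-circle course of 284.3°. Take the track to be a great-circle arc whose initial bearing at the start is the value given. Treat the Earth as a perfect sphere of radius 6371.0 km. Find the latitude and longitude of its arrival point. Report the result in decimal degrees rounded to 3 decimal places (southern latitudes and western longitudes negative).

Central angle δ = d/R = 0.384555 rad.
With φ₁ = 48.577° = 0.847829 rad and θ = 284.3° = 4.961971 rad:
sin φ₂ = sin φ₁ cos δ + cos φ₁ sin δ cos θ = (0.749846)(0.926965) + (0.661613)(0.375147)(0.246999) = 0.756387
φ₂ = asin(0.756387) = 0.857771 rad = 49.147°.
Δλ = atan2( sin θ sin δ cos φ₁ , cos δ − sin φ₁ sin φ₂ ) = atan2(-0.240512, 0.359792) = -0.589252 rad = -33.762°.
Hence λ₂ = 45.479° + -33.762° = 11.717°.

latitude 49.147°, longitude 11.717°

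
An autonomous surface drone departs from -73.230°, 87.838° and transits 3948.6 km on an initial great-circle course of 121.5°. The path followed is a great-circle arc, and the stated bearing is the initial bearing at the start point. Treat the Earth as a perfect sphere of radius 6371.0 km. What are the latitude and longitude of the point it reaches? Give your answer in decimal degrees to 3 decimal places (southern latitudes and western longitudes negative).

latitude -60.107°, longitude -175.743°

Angular distance δ = d/R = 3948.6 / 6371 = 0.619777 rad.
Converting: φ₁ = -1.278105 rad, θ = 2.120575 rad.
Destination latitude: φ₂ = arcsin( sin φ₁ cos δ + cos φ₁ sin δ cos θ ) = arcsin(-0.866956) = -60.107°.
For the longitude increment, Δλ = atan2( sin θ sin δ cos φ₁, cos δ − sin φ₁ sin φ₂ ) = atan2(0.142897, -0.016077) = 96.419°.
λ₂ = 87.838° + 96.419° = 184.257°, normalized to (−180°, 180°] → -175.743°.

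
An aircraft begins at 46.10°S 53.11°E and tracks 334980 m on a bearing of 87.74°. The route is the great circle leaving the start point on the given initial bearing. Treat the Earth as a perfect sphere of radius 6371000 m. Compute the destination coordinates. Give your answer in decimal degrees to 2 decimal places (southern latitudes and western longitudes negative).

Angular distance δ = d/R = 334980 / 6371000 = 0.052579 rad.
With φ₁ = -46.10° = -0.804597 rad and θ = 87.74° = 1.531352 rad:
Applying the spherical law of cosines for sides, sin φ₂ = sin φ₁ cos δ + cos φ₁ sin δ cos θ = -0.718118, so φ₂ = -45.90°.
Then Δλ = atan2(0.036413, 0.481177) = 0.075531 rad, from sin θ sin δ cos φ₁ over cos δ − sin φ₁ sin φ₂.
λ₂ = λ₁ + Δλ = 57.44°.

latitude -45.90°, longitude 57.44°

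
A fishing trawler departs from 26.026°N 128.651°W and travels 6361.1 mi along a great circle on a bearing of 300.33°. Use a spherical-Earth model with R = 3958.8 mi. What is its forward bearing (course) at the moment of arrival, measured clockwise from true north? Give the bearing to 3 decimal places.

The arc subtends δ = 6361.1/3958.8 = 1.606825 rad at the centre.
Start latitude φ₁ = 0.454239 rad; initial bearing θ = 5.241747 rad.
Destination latitude: φ₂ = arcsin( sin φ₁ cos δ + cos φ₁ sin δ cos θ ) = arcsin(0.437672) = 25.955°.
For the longitude increment, Δλ = atan2( sin θ sin δ cos φ₁, cos δ − sin φ₁ sin φ₂ ) = atan2(-0.775102, -0.228063) = -106.396°.
λ₂ = -128.651° + -106.396° = -235.047°, normalized to (−180°, 180°] → 124.953°.
The forward bearing on arrival equals the back-azimuth from the destination plus 180°.
Back-azimuth from P₂ (25.955°, 124.953°) to P₁ (26.026°, -128.651°), with Δλ' = λ₁ − λ₂ = -253.604°: atan2( sin Δλ' cos φ₁ , cos φ₂ sin φ₁ − sin φ₂ cos φ₁ cos Δλ' ) = 59.611°.
Final bearing = (59.611° + 180°) mod 360° = 239.611°.

final bearing 239.611°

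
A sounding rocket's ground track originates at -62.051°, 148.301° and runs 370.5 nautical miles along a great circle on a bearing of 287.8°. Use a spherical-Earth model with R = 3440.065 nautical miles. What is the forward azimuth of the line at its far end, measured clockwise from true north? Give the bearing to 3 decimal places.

The arc subtends δ = 370.5/3440.065 = 0.107701 rad at the centre.
Converting: φ₁ = -1.082994 rad, θ = 5.023058 rad.
Applying the spherical law of cosines for sides, sin φ₂ = sin φ₁ cos δ + cos φ₁ sin δ cos θ = -0.862846, so φ₂ = -59.638°.
Δλ = atan2( sin θ sin δ cos φ₁ , cos δ − sin φ₁ sin φ₂ ) = atan2(-0.047969, 0.231998) = -0.203891 rad = -11.682°.
λ₂ = λ₁ + Δλ = 136.619°.
The forward bearing on arrival equals the back-azimuth from the destination plus 180°.
Back-azimuth from P₂ (-59.638°, 136.619°) to P₁ (-62.051°, 148.301°), with Δλ' = λ₁ − λ₂ = 11.682°: atan2( sin Δλ' cos φ₁ , cos φ₂ sin φ₁ − sin φ₂ cos φ₁ cos Δλ' ) = 118.013°.
Final bearing = (118.013° + 180°) mod 360° = 298.013°.

final bearing 298.013°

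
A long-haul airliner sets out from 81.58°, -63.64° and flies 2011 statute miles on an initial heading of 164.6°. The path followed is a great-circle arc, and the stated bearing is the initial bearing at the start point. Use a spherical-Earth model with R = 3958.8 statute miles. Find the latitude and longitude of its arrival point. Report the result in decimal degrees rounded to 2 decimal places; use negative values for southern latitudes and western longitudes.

latitude 52.72°, longitude -51.33°

δ = 2011/3958.8 = 0.507982 rad (29.1052°).
With φ₁ = 81.58° = 1.423840 rad and θ = 164.6° = 2.872812 rad:
Destination latitude: φ₂ = arcsin( sin φ₁ cos δ + cos φ₁ sin δ cos θ ) = arcsin(0.795642) = 52.72°.
For the longitude increment, Δλ = atan2( sin θ sin δ cos φ₁, cos δ − sin φ₁ sin φ₂ ) = atan2(0.018914, 0.086661) = 12.31°.
λ₂ = λ₁ + Δλ = -51.33°.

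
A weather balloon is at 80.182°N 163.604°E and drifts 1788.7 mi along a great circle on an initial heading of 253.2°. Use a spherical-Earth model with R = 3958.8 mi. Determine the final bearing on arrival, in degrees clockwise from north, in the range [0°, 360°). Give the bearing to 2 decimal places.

The arc subtends δ = 1788.7/3958.8 = 0.451829 rad at the centre.
With φ₁ = 80.182° = 1.399440 rad and θ = 253.2° = 4.419174 rad:
Destination latitude: φ₂ = arcsin( sin φ₁ cos δ + cos φ₁ sin δ cos θ ) = arcsin(0.864956) = 59.878°.
Δλ = atan2( sin θ sin δ cos φ₁ , cos δ − sin φ₁ sin φ₂ ) = atan2(-0.071273, 0.047362) = -0.984281 rad = -56.395°.
Hence λ₂ = 163.604° + -56.395° = 107.209°.
The forward bearing on arrival equals the back-azimuth from the destination plus 180°.
Back-azimuth from P₂ (59.88°, 107.21°) to P₁ (80.18°, 163.60°), with Δλ' = λ₁ − λ₂ = 56.40°: atan2( sin Δλ' cos φ₁ , cos φ₂ sin φ₁ − sin φ₂ cos φ₁ cos Δλ' ) = 18.98°.
Final bearing = (18.98° + 180°) mod 360° = 198.98°.

final bearing 198.98°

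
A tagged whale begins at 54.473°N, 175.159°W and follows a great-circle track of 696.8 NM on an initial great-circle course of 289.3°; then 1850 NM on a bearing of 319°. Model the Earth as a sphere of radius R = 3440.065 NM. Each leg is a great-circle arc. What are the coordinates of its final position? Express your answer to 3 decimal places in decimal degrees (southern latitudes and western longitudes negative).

Apply the spherical direct solution leg by leg, carrying full precision between legs.
Leg 1: from (54.473°, -175.159°), δ = 696.8/3440.065 = 0.202554 rad, θ = 289.3° → φ = 56.703°, λ = 164.607°.
Leg 2: from (56.703°, 164.607°), δ = 1850/3440.065 = 0.537781 rad, θ = 319° → φ = 68.448°, λ = 98.427°.

latitude 68.448°, longitude 98.427°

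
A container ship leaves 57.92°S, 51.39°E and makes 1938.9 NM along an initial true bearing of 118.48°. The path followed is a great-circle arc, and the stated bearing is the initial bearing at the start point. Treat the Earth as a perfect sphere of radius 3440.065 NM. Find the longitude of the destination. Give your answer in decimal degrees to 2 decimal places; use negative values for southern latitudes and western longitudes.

longitude 114.99°

δ = 1938.9/3440.065 = 0.563623 rad (32.2932°).
With φ₁ = -57.92° = -1.010895 rad and θ = 118.48° = 2.067866 rad:
Applying the spherical law of cosines for sides, sin φ₂ = sin φ₁ cos δ + cos φ₁ sin δ cos θ = -0.851554, so φ₂ = -58.38°.
For the longitude increment, Δλ = atan2( sin θ sin δ cos φ₁, cos δ − sin φ₁ sin φ₂ ) = atan2(0.249405, 0.123797) = 63.60°.
λ₂ = 51.39° + 63.60° = 114.99°.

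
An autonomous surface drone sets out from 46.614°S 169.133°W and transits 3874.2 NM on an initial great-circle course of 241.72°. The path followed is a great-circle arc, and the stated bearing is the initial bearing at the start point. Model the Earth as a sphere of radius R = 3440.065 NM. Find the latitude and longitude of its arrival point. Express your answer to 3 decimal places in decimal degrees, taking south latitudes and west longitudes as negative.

δ = 3874.2/3440.065 = 1.126200 rad (64.5265°).
With φ₁ = -46.614° = -0.813568 rad and θ = 241.72° = 4.218810 rad:
sin φ₂ = sin φ₁ cos δ + cos φ₁ sin δ cos θ = (-0.726743)(0.430094) + (0.686910)(0.902784)(-0.473781) = -0.606374
φ₂ = asin(-0.606374) = -0.651492 rad = -37.328°.
For the longitude increment, Δλ = atan2( sin θ sin δ cos φ₁, cos δ − sin φ₁ sin φ₂ ) = atan2(-0.546114, -0.010584) = -91.110°.
λ₂ = -169.133° + -91.110° = -260.243°, normalized to (−180°, 180°] → 99.757°.

latitude -37.328°, longitude 99.757°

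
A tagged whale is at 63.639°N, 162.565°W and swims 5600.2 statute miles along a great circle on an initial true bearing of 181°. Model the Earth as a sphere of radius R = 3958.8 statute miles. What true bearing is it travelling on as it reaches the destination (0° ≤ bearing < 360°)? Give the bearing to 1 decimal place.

final bearing 180.5°

Angular distance δ = d/R = 5600.2 / 3958.8 = 1.414621 rad.
Converting: φ₁ = 1.110710 rad, θ = 3.159046 rad.
Applying the spherical law of cosines for sides, sin φ₂ = sin φ₁ cos δ + cos φ₁ sin δ cos θ = -0.299187, so φ₂ = -17.409°.
Then Δλ = atan2(-0.007655, 0.423617) = -0.018069 rad, from sin θ sin δ cos φ₁ over cos δ − sin φ₁ sin φ₂.
λ₂ = λ₁ + Δλ = -163.600°.
The forward bearing on arrival equals the back-azimuth from the destination plus 180°.
Back-azimuth from P₂ (-17.4°, -163.6°) to P₁ (63.6°, -162.6°), with Δλ' = λ₁ − λ₂ = 1.0°: atan2( sin Δλ' cos φ₁ , cos φ₂ sin φ₁ − sin φ₂ cos φ₁ cos Δλ' ) = 0.5°.
Final bearing = (0.5° + 180°) mod 360° = 180.5°.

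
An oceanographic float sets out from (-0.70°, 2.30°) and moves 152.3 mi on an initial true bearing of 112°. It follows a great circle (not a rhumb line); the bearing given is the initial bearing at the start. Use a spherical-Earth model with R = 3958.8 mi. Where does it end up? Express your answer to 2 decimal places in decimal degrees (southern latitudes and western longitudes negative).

latitude -1.53°, longitude 4.34°

δ = 152.3/3958.8 = 0.038471 rad (2.2042°).
With φ₁ = -0.70° = -0.012217 rad and θ = 112° = 1.954769 rad:
sin φ₂ = sin φ₁ cos δ + cos φ₁ sin δ cos θ = (-0.012217)(0.999260) + (0.999925)(0.038462)(-0.374607) = -0.026615
φ₂ = asin(-0.026615) = -0.026618 rad = -1.53°.
For the longitude increment, Δλ = atan2( sin θ sin δ cos φ₁, cos δ − sin φ₁ sin φ₂ ) = atan2(0.035658, 0.998935) = 2.04°.
λ₂ = λ₁ + Δλ = 4.34°.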